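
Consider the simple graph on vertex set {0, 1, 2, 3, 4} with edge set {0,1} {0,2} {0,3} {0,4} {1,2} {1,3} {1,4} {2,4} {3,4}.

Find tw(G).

3

A width-3 tree decomposition is:
Bags: B1 = {0, 1, 3, 4}  B2 = {0, 1, 2, 4}
Tree: B1–B2
Every bag has size at most 4, so the width is 4 − 1 = 3 and tw(G) ≤ 3. For the lower bound, the 4 vertices {0, 1, 2, 4} are pairwise adjacent, and any tree decomposition puts a clique entirely inside one bag — forcing width ≥ 3. Hence tw(G) = 3 exactly.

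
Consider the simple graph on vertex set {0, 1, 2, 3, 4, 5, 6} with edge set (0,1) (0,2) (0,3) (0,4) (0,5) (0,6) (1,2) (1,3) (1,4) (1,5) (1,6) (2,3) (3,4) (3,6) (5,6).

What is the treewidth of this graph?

3

A width-3 tree decomposition is:
Bags: B1 = {0, 1, 3, 6}  B2 = {0, 1, 2, 3}  B3 = {0, 1, 3, 4}  B4 = {0, 1, 5, 6}
Tree: B1–B2, B2–B3, B1–B4
The largest bag has 4 vertices, giving width 3; this decomposition certifies tw(G) ≤ 3. On the other hand G contains the 4-clique {0, 1, 2, 3}. A clique must lie in a single bag of any decomposition, so no decomposition can have width below 3. The upper and lower bounds meet at 3, so that is the treewidth.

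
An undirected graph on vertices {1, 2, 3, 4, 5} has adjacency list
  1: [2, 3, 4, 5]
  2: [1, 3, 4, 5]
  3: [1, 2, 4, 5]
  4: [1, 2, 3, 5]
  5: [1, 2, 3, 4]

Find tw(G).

A width-4 tree decomposition is:
Bags: B1 = {1, 2, 3, 4, 5}
Tree: (single bag)
A single bag containing all 5 vertices is trivially a valid decomposition of width 4. On the other hand G contains the 5-clique {1, 2, 3, 4, 5}. A clique must lie in a single bag of any decomposition, so no decomposition can have width below 4. Hence tw(G) = 4 exactly.

4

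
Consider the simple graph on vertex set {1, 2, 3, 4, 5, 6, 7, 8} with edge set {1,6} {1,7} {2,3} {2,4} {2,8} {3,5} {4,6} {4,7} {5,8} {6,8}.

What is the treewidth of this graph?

2

A width-2 tree decomposition is:
Bags: B1 = {3, 5, 8}  B2 = {2, 3, 8}  B3 = {2, 6, 8}  B4 = {2, 4, 6}  B5 = {1, 4, 6}  B6 = {1, 4, 7}
Tree: B1–B2, B2–B3, B3–B4, B4–B5, B5–B6
Every bag has size at most 3, so the width is 3 − 1 = 2 and tw(G) ≤ 2. The edges 5–3–2–8–5 form a cycle, so G is not a tree and its treewidth is at least 2. Hence tw(G) = 2 exactly.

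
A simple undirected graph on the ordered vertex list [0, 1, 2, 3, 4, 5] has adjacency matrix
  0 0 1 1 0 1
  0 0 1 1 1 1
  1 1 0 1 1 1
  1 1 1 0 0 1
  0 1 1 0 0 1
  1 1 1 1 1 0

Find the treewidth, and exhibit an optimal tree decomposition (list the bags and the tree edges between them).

The largest bag has 4 vertices, giving width 3; this decomposition certifies tw(G) ≤ 3. For the lower bound, the 4 vertices {0, 2, 3, 5} are pairwise adjacent, and any tree decomposition puts a clique entirely inside one bag — forcing width ≥ 3. Therefore the treewidth is 3.

Treewidth 3.
One such decomposition:
Bags: B1 = {0, 2, 3, 5}  B2 = {1, 2, 3, 5}  B3 = {1, 2, 4, 5}
Tree: B1–B2, B2–B3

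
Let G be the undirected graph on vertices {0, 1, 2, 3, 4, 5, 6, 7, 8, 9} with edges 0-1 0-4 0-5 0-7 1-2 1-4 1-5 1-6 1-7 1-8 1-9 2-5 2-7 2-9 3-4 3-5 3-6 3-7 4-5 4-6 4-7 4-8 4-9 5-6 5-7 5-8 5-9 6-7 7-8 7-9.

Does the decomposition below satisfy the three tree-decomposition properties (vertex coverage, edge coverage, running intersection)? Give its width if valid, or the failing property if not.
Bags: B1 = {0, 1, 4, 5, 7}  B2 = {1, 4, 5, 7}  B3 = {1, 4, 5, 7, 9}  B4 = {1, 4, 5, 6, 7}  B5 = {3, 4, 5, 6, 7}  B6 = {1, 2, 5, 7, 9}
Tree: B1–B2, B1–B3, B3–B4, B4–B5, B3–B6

No — vertex 8 appears in no bag.

A tree decomposition must satisfy three properties: every vertex lies in some bag; for every edge, both endpoints lie together in some bag; and for every vertex, the bags containing it form a connected subtree. Here vertex 8 appears in no bag, so the decomposition is invalid.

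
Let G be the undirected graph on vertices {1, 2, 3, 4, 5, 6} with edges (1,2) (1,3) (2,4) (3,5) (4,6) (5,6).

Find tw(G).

A width-2 tree decomposition is:
Bags: B1 = {1, 3, 5}  B2 = {1, 5, 6}  B3 = {1, 4, 6}  B4 = {1, 2, 4}
Tree: B1–B2, B2–B3, B3–B4
Every bag has size at most 3, so the width is 3 − 1 = 2 and tw(G) ≤ 2. Since 1–3–5–6–4–2–1 is a cycle in G, G is not acyclic. Forests are exactly the graphs of treewidth ≤ 1, so tw(G) ≥ 2. Combining the bounds, tw(G) = 2.

2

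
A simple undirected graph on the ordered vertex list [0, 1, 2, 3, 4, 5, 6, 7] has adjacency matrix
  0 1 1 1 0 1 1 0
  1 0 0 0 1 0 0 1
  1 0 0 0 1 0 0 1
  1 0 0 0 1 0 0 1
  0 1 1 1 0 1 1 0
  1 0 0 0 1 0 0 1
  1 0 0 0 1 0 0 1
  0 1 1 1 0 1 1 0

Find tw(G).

A width-3 tree decomposition is:
Bags: B1 = {0, 1, 4, 7}  B2 = {0, 2, 4, 7}  B3 = {0, 3, 4, 7}  B4 = {0, 4, 5, 7}  B5 = {0, 4, 6, 7}
Tree: B1–B2, B2–B3, B3–B4, B4–B5
Every bag has size at most 4, so the width is 4 − 1 = 3 and tw(G) ≤ 3. For the lower bound: the 4 vertex sets {1,7}, {0,2}, {4}, {3} are disjoint, each induces a connected subgraph, and every pair is joined by at least one edge of G. Contracting each set to a single vertex therefore yields K_{4} as a minor, and since treewidth is minor-monotone, tw(G) ≥ tw(K_{4}) = 3. Hence tw(G) = 3 exactly.

3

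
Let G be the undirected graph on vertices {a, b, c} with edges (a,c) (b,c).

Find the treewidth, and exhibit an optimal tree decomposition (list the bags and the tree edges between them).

Each bag holds 2 vertices, so the decomposition has width 1, which upper-bounds the treewidth. Any graph with an edge has treewidth ≥ 1, and G has the edge c–b. The upper and lower bounds meet at 1, so that is the treewidth.

Treewidth 1.
One such decomposition:
Bags: B1 = {b, c}  B2 = {a, c}
Tree: B1–B2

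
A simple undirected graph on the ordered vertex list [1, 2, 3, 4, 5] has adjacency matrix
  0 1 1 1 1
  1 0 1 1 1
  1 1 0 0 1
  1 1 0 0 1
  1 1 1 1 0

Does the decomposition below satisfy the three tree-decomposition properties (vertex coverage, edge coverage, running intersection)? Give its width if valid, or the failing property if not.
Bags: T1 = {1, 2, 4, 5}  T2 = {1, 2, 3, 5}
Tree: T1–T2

Yes; width 3.

Every vertex of G appears in some bag (union = {1, 2, 3, 4, 5}); every edge is covered by a bag; and for each vertex v the set of bags containing v is connected in the bag tree. The decomposition is therefore valid. The largest bag has 4 vertices, so the width is 3.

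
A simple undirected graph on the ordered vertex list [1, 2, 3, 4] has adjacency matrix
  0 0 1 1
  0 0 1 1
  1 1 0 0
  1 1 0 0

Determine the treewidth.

A width-2 tree decomposition is:
Bags: B1 = {2, 3, 4}  B2 = {1, 3, 4}
Tree: B1–B2
Each bag holds 3 vertices, so the decomposition has width 2, which upper-bounds the treewidth. The edges 4–2–3–1–4 form a cycle, so G is not a tree and its treewidth is at least 2. Therefore the treewidth is 2.

2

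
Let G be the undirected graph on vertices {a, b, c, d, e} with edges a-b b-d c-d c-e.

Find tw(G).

1

A width-1 tree decomposition is:
Bags: B1 = {c, e}  B2 = {c, d}  B3 = {b, d}  B4 = {a, b}
Tree: B1–B2, B2–B3, B3–B4
The largest bag has 2 vertices, giving width 1; this decomposition certifies tw(G) ≤ 1. Any graph with an edge has treewidth ≥ 1, and G has the edge e–c. Combining the bounds, tw(G) = 1.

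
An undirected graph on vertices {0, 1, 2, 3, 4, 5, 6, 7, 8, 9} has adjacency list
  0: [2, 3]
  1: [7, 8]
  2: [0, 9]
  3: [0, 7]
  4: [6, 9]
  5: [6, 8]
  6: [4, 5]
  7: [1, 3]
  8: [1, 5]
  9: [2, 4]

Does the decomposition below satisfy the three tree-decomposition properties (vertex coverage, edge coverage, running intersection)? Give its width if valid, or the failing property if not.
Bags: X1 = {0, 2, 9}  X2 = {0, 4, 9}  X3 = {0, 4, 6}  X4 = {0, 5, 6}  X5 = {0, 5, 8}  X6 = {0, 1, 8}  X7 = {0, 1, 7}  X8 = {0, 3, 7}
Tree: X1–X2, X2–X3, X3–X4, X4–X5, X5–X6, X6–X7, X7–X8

Vertex coverage: the bags together contain {0, 1, 2, 3, 4, 5, 6, 7, 8, 9}, the full vertex set. Edge coverage: each edge of G has both endpoints in at least one bag. Running intersection: for every vertex, the bags containing it form a connected subtree. All three properties hold, so this is a valid tree decomposition of width max|bag| − 1 = 2, and hence tw(G) ≤ 2.

Yes; width 2.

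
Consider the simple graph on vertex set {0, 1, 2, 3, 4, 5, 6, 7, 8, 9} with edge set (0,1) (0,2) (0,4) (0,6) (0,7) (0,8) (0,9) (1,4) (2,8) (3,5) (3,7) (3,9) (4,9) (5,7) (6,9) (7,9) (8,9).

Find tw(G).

2

A width-2 tree decomposition is:
Bags: B1 = {0, 4, 9}  B2 = {0, 1, 4}  B3 = {0, 8, 9}  B4 = {0, 2, 8}  B5 = {0, 7, 9}  B6 = {0, 6, 9}  B7 = {3, 7, 9}  B8 = {3, 5, 7}
Tree: B1–B2, B1–B3, B3–B4, B1–B5, B3–B6, B5–B7, B7–B8
Each bag holds 3 vertices, so the decomposition has width 2, which upper-bounds the treewidth. On the other hand G contains the 3-clique {0, 1, 4}. A clique must lie in a single bag of any decomposition, so no decomposition can have width below 2. Combining the bounds, tw(G) = 2.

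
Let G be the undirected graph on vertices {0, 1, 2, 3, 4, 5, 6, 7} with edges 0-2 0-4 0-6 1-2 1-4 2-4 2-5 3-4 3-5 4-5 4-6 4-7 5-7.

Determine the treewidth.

A width-2 tree decomposition is:
Bags: B1 = {0, 2, 4}  B2 = {1, 2, 4}  B3 = {2, 4, 5}  B4 = {3, 4, 5}  B5 = {0, 4, 6}  B6 = {4, 5, 7}
Tree: B1–B2, B2–B3, B3–B4, B1–B5, B3–B6
Every bag has size at most 3, so the width is 3 − 1 = 2 and tw(G) ≤ 2. For the lower bound, the 3 vertices {0, 2, 4} are pairwise adjacent, and any tree decomposition puts a clique entirely inside one bag — forcing width ≥ 2. Hence tw(G) = 2 exactly.

2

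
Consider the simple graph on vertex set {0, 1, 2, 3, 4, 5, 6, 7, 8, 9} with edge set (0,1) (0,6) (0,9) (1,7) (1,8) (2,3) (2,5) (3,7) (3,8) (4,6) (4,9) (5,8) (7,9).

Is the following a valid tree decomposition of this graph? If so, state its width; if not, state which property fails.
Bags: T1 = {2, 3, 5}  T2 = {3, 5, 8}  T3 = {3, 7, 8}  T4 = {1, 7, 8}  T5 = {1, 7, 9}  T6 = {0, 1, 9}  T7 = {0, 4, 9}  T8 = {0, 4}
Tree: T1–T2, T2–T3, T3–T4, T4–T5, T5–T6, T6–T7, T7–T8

A tree decomposition must satisfy three properties: every vertex lies in some bag; for every edge, both endpoints lie together in some bag; and for every vertex, the bags containing it form a connected subtree. Here vertex 6 appears in no bag, so the decomposition is invalid.

No — vertex 6 appears in no bag.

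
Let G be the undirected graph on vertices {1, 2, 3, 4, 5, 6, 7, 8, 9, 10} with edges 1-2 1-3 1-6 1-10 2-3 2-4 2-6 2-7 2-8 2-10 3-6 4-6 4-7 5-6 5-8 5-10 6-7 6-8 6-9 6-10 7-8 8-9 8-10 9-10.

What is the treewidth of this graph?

3

A width-3 tree decomposition is:
Bags: B1 = {5, 6, 8, 10}  B2 = {2, 6, 8, 10}  B3 = {1, 2, 6, 10}  B4 = {6, 8, 9, 10}  B5 = {2, 6, 7, 8}  B6 = {2, 4, 6, 7}  B7 = {1, 2, 3, 6}
Tree: B1–B2, B2–B3, B2–B4, B2–B5, B5–B6, B3–B7
The largest bag has 4 vertices, giving width 3; this decomposition certifies tw(G) ≤ 3. For the lower bound, the 4 vertices {6, 8, 9, 10} are pairwise adjacent, and any tree decomposition puts a clique entirely inside one bag — forcing width ≥ 3. Combining the bounds, tw(G) = 3.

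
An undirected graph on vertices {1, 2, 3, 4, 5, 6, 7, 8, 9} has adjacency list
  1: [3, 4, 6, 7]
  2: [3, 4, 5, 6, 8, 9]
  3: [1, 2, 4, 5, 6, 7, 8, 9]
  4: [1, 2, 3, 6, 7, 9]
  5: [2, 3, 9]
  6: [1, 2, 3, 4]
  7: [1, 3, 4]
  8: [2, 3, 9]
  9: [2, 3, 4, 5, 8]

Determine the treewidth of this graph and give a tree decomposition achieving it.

Each bag holds 4 vertices, so the decomposition has width 3, which upper-bounds the treewidth. On the other hand G contains the 4-clique {1, 3, 4, 6}. A clique must lie in a single bag of any decomposition, so no decomposition can have width below 3. Combining the bounds, tw(G) = 3.

Treewidth 3.
One optimal decomposition is:
Bags: B1 = {1, 3, 4, 6}  B2 = {2, 3, 4, 6}  B3 = {2, 3, 4, 9}  B4 = {2, 3, 8, 9}  B5 = {1, 3, 4, 7}  B6 = {2, 3, 5, 9}
Tree: B1–B2, B2–B3, B3–B4, B1–B5, B3–B6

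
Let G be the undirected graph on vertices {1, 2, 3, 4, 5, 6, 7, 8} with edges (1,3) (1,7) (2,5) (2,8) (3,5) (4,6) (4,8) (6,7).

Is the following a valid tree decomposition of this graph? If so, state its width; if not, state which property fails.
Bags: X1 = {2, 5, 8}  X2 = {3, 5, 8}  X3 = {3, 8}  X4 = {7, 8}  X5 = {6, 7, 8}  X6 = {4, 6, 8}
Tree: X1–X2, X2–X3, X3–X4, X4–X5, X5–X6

No — vertex 1 appears in no bag.

A tree decomposition must satisfy three properties: every vertex lies in some bag; for every edge, both endpoints lie together in some bag; and for every vertex, the bags containing it form a connected subtree. Here vertex 1 appears in no bag, so the decomposition is invalid.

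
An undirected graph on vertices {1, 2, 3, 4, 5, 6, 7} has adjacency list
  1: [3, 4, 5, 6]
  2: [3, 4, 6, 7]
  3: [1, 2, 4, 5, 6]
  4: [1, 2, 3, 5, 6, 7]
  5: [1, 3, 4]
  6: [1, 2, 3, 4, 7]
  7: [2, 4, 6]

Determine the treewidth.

3

A width-3 tree decomposition is:
Bags: B1 = {2, 3, 4, 6}  B2 = {1, 3, 4, 6}  B3 = {1, 3, 4, 5}  B4 = {2, 4, 6, 7}
Tree: B1–B2, B2–B3, B1–B4
The largest bag has 4 vertices, giving width 3; this decomposition certifies tw(G) ≤ 3. On the other hand G contains the 4-clique {1, 3, 4, 5}. A clique must lie in a single bag of any decomposition, so no decomposition can have width below 3. Therefore the treewidth is 3.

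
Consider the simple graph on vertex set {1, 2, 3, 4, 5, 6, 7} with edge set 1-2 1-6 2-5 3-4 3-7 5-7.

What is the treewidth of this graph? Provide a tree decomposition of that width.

Treewidth 1.
One optimal decomposition is:
Bags: B1 = {1, 6}  B2 = {1, 2}  B3 = {2, 5}  B4 = {5, 7}  B5 = {3, 7}  B6 = {3, 4}
Tree: B1–B2, B2–B3, B3–B4, B4–B5, B5–B6

Each bag holds 2 vertices, so the decomposition has width 1, which upper-bounds the treewidth. Any graph with an edge has treewidth ≥ 1, and G has the edge 6–1. The upper and lower bounds meet at 1, so that is the treewidth.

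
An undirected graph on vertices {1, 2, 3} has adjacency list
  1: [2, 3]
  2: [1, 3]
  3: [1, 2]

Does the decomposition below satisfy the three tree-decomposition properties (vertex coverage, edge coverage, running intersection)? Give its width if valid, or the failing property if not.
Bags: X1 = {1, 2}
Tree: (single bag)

No — vertex 3 appears in no bag.

A tree decomposition must satisfy three properties: every vertex lies in some bag; for every edge, both endpoints lie together in some bag; and for every vertex, the bags containing it form a connected subtree. Here vertex 3 appears in no bag, so the decomposition is invalid.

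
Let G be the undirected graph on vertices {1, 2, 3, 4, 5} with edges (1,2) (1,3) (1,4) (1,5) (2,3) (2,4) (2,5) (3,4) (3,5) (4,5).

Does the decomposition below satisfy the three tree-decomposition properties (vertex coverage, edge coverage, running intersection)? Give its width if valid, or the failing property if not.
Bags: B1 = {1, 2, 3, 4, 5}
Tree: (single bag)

Vertex coverage: the bags together contain {1, 2, 3, 4, 5}, the full vertex set. Edge coverage: each edge of G has both endpoints in at least one bag. Running intersection: for every vertex, the bags containing it form a connected subtree. All three properties hold, so this is a valid tree decomposition of width max|bag| − 1 = 4, and hence tw(G) ≤ 4.

Yes; width 4.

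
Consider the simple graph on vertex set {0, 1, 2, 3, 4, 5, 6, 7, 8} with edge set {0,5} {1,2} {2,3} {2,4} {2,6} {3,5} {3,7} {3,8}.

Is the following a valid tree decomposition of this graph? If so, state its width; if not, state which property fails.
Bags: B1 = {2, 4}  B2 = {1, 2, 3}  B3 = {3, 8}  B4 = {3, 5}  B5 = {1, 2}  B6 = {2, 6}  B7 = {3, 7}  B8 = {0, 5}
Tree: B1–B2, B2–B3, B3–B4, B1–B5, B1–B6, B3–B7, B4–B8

A tree decomposition must satisfy three properties: every vertex lies in some bag; for every edge, both endpoints lie together in some bag; and for every vertex, the bags containing it form a connected subtree. Here bags containing vertex 1 are not connected in the tree, so the decomposition is invalid.

No — bags containing vertex 1 are not connected in the tree.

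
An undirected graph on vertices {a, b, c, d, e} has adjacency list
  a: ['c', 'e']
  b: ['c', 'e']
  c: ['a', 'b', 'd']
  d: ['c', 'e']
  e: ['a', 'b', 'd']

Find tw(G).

2

A width-2 tree decomposition is:
Bags: B1 = {b, c, e}  B2 = {c, d, e}  B3 = {a, c, e}
Tree: B1–B2, B2–B3
Each bag holds 3 vertices, so the decomposition has width 2, which upper-bounds the treewidth. Since b–e–d–c–b is a cycle in G, G is not acyclic. Forests are exactly the graphs of treewidth ≤ 1, so tw(G) ≥ 2. Combining the bounds, tw(G) = 2.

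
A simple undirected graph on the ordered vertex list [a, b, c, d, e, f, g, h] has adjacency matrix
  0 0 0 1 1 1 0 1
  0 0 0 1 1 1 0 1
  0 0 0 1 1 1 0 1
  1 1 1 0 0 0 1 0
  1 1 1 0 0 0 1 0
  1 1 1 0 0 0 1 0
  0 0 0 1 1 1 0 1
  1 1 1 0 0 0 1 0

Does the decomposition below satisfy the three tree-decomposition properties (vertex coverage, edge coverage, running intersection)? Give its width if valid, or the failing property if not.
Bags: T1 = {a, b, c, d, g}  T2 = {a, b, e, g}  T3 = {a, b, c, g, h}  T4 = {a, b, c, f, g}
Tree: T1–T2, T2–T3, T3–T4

No — edge (c,e) lies in no bag.

A tree decomposition must satisfy three properties: every vertex lies in some bag; for every edge, both endpoints lie together in some bag; and for every vertex, the bags containing it form a connected subtree. Here edge (c,e) lies in no bag, so the decomposition is invalid.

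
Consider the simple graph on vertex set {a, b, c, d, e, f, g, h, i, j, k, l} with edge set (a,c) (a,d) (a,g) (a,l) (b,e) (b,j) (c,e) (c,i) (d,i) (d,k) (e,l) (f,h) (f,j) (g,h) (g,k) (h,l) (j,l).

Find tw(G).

A width-3 tree decomposition is:
Bags: B1 = {b, e, f, j}  B2 = {e, f, j, l}  B3 = {e, f, h, l}  B4 = {c, e, h, l}  B5 = {a, c, h, l}  B6 = {a, c, g, h}  B7 = {a, c, g, i}  B8 = {a, d, g, i}  B9 = {d, g, i, k}
Tree: B1–B2, B2–B3, B3–B4, B4–B5, B5–B6, B6–B7, B7–B8, B8–B9
Each bag holds 4 vertices, so the decomposition has width 3, which upper-bounds the treewidth. For the lower bound: the 4 vertex sets {b,f,j}, {e}, {l}, {a,c,g,h} are disjoint, each induces a connected subgraph, and every pair is joined by at least one edge of G. Contracting each set to a single vertex therefore yields K_{4} as a minor, and since treewidth is minor-monotone, tw(G) ≥ tw(K_{4}) = 3. The upper and lower bounds meet at 3, so that is the treewidth.

3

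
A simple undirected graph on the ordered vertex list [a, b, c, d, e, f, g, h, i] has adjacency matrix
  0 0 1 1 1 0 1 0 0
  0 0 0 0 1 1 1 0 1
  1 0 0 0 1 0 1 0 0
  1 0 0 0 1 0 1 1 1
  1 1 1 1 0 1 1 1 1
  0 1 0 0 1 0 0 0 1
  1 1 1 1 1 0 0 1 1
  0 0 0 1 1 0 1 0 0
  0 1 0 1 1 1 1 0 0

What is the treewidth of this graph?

A width-3 tree decomposition is:
Bags: B1 = {d, e, g, i}  B2 = {a, d, e, g}  B3 = {d, e, g, h}  B4 = {b, e, g, i}  B5 = {a, c, e, g}  B6 = {b, e, f, i}
Tree: B1–B2, B1–B3, B1–B4, B2–B5, B4–B6
The largest bag has 4 vertices, giving width 3; this decomposition certifies tw(G) ≤ 3. On the other hand G contains the 4-clique {d, e, g, h}. A clique must lie in a single bag of any decomposition, so no decomposition can have width below 3. Therefore the treewidth is 3.

3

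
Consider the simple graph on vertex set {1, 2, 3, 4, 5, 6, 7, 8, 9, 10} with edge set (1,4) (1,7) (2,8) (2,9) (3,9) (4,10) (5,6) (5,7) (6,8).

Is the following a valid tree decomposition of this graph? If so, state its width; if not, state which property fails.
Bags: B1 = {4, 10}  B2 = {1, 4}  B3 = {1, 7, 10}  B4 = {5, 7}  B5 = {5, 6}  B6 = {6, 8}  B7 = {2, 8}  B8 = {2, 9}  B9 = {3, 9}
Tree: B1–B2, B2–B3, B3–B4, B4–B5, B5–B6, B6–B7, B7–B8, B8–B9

A tree decomposition must satisfy three properties: every vertex lies in some bag; for every edge, both endpoints lie together in some bag; and for every vertex, the bags containing it form a connected subtree. Here bags containing vertex 10 are not connected in the tree, so the decomposition is invalid.

No — bags containing vertex 10 are not connected in the tree.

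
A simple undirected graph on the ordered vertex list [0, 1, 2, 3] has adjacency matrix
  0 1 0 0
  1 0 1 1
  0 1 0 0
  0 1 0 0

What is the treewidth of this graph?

A width-1 tree decomposition is:
Bags: B1 = {1, 2}  B2 = {0, 1}  B3 = {1, 3}
Tree: B1–B2, B1–B3
Every bag has size at most 2, so the width is 2 − 1 = 1 and tw(G) ≤ 1. Any graph with an edge has treewidth ≥ 1, and G has the edge 1–2. Combining the bounds, tw(G) = 1.

1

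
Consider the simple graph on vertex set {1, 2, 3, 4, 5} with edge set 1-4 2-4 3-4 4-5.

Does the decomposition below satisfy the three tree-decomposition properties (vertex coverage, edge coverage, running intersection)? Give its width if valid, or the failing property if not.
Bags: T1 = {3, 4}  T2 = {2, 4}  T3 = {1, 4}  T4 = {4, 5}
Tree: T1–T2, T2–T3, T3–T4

Yes; width 1.

Vertex coverage: the bags together contain {1, 2, 3, 4, 5}, the full vertex set. Edge coverage: each edge of G has both endpoints in at least one bag. Running intersection: for every vertex, the bags containing it form a connected subtree. All three properties hold, so this is a valid tree decomposition of width max|bag| − 1 = 1, and hence tw(G) ≤ 1.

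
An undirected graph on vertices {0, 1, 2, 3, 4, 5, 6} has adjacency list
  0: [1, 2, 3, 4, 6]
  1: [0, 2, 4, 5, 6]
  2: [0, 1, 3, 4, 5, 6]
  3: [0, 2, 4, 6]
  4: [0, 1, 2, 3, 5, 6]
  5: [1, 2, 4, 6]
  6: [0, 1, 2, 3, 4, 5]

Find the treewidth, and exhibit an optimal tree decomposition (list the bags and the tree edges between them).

Treewidth 4.
One such decomposition:
Bags: B1 = {0, 2, 3, 4, 6}  B2 = {0, 1, 2, 4, 6}  B3 = {1, 2, 4, 5, 6}
Tree: B1–B2, B2–B3

The largest bag has 5 vertices, giving width 4; this decomposition certifies tw(G) ≤ 4. For the lower bound, the 5 vertices {0, 1, 2, 4, 6} are pairwise adjacent, and any tree decomposition puts a clique entirely inside one bag — forcing width ≥ 4. Therefore the treewidth is 4.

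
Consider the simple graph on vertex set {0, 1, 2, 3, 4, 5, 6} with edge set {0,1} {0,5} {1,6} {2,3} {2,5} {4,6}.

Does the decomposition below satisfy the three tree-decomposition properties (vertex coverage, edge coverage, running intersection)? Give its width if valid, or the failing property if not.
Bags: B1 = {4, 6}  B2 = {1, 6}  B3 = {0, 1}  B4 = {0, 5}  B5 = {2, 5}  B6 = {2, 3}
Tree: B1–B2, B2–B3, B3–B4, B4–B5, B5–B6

Yes; width 1.

Vertex coverage: the bags together contain {0, 1, 2, 3, 4, 5, 6}, the full vertex set. Edge coverage: each edge of G has both endpoints in at least one bag. Running intersection: for every vertex, the bags containing it form a connected subtree. All three properties hold, so this is a valid tree decomposition of width max|bag| − 1 = 1, and hence tw(G) ≤ 1.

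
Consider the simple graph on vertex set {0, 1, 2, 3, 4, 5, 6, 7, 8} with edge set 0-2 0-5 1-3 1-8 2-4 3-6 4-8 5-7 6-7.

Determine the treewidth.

2

A width-2 tree decomposition is:
Bags: B1 = {0, 5, 7}  B2 = {0, 6, 7}  B3 = {0, 3, 6}  B4 = {0, 1, 3}  B5 = {0, 1, 8}  B6 = {0, 4, 8}  B7 = {0, 2, 4}
Tree: B1–B2, B2–B3, B3–B4, B4–B5, B5–B6, B6–B7
Every bag has size at most 3, so the width is 3 − 1 = 2 and tw(G) ≤ 2. Since 0–5–7–6–3–1–8–4–2–0 is a cycle in G, G is not acyclic. Forests are exactly the graphs of treewidth ≤ 1, so tw(G) ≥ 2. Therefore the treewidth is 2.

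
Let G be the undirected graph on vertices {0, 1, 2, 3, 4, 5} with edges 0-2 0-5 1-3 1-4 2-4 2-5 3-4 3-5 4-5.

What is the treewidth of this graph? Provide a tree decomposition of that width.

Each bag holds 3 vertices, so the decomposition has width 2, which upper-bounds the treewidth. On the other hand G contains the 3-clique {0, 2, 5}. A clique must lie in a single bag of any decomposition, so no decomposition can have width below 2. Hence tw(G) = 2 exactly.

Treewidth 2.
Bags: B1 = {2, 4, 5}  B2 = {3, 4, 5}  B3 = {0, 2, 5}  B4 = {1, 3, 4}
Tree: B1–B2, B1–B3, B2–B4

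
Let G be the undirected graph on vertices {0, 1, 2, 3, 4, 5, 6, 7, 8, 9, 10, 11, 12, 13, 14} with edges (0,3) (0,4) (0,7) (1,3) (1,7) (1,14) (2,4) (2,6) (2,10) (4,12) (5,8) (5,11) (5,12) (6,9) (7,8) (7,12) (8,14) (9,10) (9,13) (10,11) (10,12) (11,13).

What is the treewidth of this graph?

3

A width-3 tree decomposition is:
Bags: B1 = {2, 6, 9, 13}  B2 = {2, 9, 10, 13}  B3 = {2, 10, 11, 13}  B4 = {2, 4, 10, 11}  B5 = {4, 10, 11, 12}  B6 = {4, 5, 11, 12}  B7 = {0, 4, 5, 12}  B8 = {0, 5, 7, 12}  B9 = {0, 5, 7, 8}  B10 = {0, 3, 7, 8}  B11 = {1, 3, 7, 8}  B12 = {1, 3, 8, 14}
Tree: B1–B2, B2–B3, B3–B4, B4–B5, B5–B6, B6–B7, B7–B8, B8–B9, B9–B10, B10–B11, B11–B12
Every bag has size at most 4, so the width is 4 − 1 = 3 and tw(G) ≤ 3. For the lower bound: the 4 vertex sets {6,9,13}, {2}, {10}, {4,5,11,12} are disjoint, each induces a connected subgraph, and every pair is joined by at least one edge of G. Contracting each set to a single vertex therefore yields K_{4} as a minor, and since treewidth is minor-monotone, tw(G) ≥ tw(K_{4}) = 3. The upper and lower bounds meet at 3, so that is the treewidth.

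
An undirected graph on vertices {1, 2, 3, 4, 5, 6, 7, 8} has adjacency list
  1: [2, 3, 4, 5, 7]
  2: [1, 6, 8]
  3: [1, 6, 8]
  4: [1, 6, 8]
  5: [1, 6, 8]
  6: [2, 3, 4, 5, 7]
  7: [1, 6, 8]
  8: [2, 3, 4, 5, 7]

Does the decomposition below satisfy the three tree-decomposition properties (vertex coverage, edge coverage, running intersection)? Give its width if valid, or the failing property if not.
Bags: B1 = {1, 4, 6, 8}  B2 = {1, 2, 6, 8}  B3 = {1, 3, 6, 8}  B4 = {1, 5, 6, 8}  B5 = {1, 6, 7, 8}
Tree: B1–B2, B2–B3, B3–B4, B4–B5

Every vertex of G appears in some bag (union = {1, 2, 3, 4, 5, 6, 7, 8}); every edge is covered by a bag; and for each vertex v the set of bags containing v is connected in the bag tree. The decomposition is therefore valid. The largest bag has 4 vertices, so the width is 3.

Yes; width 3.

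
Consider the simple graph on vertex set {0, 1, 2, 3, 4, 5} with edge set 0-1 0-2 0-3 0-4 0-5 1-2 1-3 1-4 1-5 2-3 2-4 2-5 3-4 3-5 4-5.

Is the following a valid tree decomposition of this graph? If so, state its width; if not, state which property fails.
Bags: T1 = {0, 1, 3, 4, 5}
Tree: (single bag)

No — vertex 2 appears in no bag.

A tree decomposition must satisfy three properties: every vertex lies in some bag; for every edge, both endpoints lie together in some bag; and for every vertex, the bags containing it form a connected subtree. Here vertex 2 appears in no bag, so the decomposition is invalid.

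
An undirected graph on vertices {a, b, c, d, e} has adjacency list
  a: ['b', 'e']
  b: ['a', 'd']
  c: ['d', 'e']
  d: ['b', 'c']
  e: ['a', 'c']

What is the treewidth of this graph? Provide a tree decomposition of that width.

Treewidth 2.
One optimal decomposition is:
Bags: B1 = {a, b, e}  B2 = {b, c, e}  B3 = {b, c, d}
Tree: B1–B2, B2–B3

Every bag has size at most 3, so the width is 3 − 1 = 2 and tw(G) ≤ 2. For the lower bound, G contains the cycle b–a–e–c–d–b, so G is not a forest; only forests have treewidth ≤ 1, hence tw(G) ≥ 2. Combining the bounds, tw(G) = 2.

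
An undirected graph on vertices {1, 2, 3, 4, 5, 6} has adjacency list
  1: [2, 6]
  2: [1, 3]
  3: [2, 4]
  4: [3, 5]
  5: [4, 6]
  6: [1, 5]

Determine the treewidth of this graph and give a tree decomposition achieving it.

Treewidth 2.
Bags: B1 = {1, 2, 6}  B2 = {2, 5, 6}  B3 = {2, 4, 5}  B4 = {2, 3, 4}
Tree: B1–B2, B2–B3, B3–B4

Every bag has size at most 3, so the width is 3 − 1 = 2 and tw(G) ≤ 2. The edges 2–1–6–5–4–3–2 form a cycle, so G is not a tree and its treewidth is at least 2. Therefore the treewidth is 2.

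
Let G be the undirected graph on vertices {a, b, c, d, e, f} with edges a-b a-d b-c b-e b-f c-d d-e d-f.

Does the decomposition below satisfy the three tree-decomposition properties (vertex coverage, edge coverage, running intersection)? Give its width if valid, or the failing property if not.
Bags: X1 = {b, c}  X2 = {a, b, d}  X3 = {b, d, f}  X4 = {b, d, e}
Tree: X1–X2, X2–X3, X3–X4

No — edge (d,c) lies in no bag.

A tree decomposition must satisfy three properties: every vertex lies in some bag; for every edge, both endpoints lie together in some bag; and for every vertex, the bags containing it form a connected subtree. Here edge (d,c) lies in no bag, so the decomposition is invalid.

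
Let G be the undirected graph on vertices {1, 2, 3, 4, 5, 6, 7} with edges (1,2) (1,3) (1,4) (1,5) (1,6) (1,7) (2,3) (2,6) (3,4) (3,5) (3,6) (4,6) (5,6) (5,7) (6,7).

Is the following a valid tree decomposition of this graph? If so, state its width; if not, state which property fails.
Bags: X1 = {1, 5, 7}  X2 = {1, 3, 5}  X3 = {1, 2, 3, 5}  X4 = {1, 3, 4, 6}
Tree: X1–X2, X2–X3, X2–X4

A tree decomposition must satisfy three properties: every vertex lies in some bag; for every edge, both endpoints lie together in some bag; and for every vertex, the bags containing it form a connected subtree. Here edge (6,7) lies in no bag, so the decomposition is invalid.

No — edge (6,7) lies in no bag.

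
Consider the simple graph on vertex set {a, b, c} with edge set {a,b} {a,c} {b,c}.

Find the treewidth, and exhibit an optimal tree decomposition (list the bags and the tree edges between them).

With just one bag of size 3, the width is 3 − 1 = 2, so tw(G) ≤ 2. For the lower bound, the 3 vertices {a, b, c} are pairwise adjacent, and any tree decomposition puts a clique entirely inside one bag — forcing width ≥ 2. Combining the bounds, tw(G) = 2.

Treewidth 2.
One such decomposition:
Bags: B1 = {a, b, c}
Tree: (single bag)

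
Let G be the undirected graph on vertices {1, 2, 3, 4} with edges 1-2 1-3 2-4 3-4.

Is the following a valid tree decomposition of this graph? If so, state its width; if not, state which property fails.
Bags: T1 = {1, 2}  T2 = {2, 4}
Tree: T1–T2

No — vertex 3 appears in no bag.

A tree decomposition must satisfy three properties: every vertex lies in some bag; for every edge, both endpoints lie together in some bag; and for every vertex, the bags containing it form a connected subtree. Here vertex 3 appears in no bag, so the decomposition is invalid.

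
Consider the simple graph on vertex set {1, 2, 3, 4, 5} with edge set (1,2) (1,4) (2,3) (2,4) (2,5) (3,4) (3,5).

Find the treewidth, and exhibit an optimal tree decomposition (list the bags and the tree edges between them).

Treewidth 2.
One such decomposition:
Bags: B1 = {2, 3, 4}  B2 = {2, 3, 5}  B3 = {1, 2, 4}
Tree: B1–B2, B1–B3

Each bag holds 3 vertices, so the decomposition has width 2, which upper-bounds the treewidth. Conversely, {1, 2, 4} is a clique of size 3, and the vertices of any clique must share a bag in every tree decomposition; so some bag has ≥ 3 vertices and tw(G) ≥ 2. Hence tw(G) = 2 exactly.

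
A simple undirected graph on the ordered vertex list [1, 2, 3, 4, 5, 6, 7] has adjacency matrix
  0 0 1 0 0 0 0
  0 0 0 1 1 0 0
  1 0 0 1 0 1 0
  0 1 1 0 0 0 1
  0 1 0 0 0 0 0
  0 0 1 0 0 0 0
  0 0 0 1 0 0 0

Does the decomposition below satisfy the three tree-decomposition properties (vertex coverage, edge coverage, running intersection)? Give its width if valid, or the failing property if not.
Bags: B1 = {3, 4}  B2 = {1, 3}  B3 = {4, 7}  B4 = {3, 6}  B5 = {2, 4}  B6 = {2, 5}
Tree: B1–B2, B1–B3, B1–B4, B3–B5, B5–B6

Vertex coverage: the bags together contain {1, 2, 3, 4, 5, 6, 7}, the full vertex set. Edge coverage: each edge of G has both endpoints in at least one bag. Running intersection: for every vertex, the bags containing it form a connected subtree. All three properties hold, so this is a valid tree decomposition of width max|bag| − 1 = 1, and hence tw(G) ≤ 1.

Yes; width 1.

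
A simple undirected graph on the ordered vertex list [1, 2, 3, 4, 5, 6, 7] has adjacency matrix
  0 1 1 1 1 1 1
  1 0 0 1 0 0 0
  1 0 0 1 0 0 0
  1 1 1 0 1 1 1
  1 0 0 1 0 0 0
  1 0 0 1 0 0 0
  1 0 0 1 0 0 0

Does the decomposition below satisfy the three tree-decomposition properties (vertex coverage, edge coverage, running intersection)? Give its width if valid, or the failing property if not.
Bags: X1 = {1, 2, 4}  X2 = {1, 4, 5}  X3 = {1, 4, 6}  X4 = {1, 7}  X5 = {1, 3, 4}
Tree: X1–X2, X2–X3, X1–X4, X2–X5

A tree decomposition must satisfy three properties: every vertex lies in some bag; for every edge, both endpoints lie together in some bag; and for every vertex, the bags containing it form a connected subtree. Here edge (4,7) lies in no bag, so the decomposition is invalid.

No — edge (4,7) lies in no bag.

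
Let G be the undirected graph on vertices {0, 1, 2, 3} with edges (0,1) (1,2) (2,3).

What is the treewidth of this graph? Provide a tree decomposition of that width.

Treewidth 1.
Bags: B1 = {0, 1}  B2 = {1, 2}  B3 = {2, 3}
Tree: B1–B2, B2–B3

The largest bag has 2 vertices, giving width 1; this decomposition certifies tw(G) ≤ 1. G has an edge, so its treewidth is at least 1. Combining the bounds, tw(G) = 1.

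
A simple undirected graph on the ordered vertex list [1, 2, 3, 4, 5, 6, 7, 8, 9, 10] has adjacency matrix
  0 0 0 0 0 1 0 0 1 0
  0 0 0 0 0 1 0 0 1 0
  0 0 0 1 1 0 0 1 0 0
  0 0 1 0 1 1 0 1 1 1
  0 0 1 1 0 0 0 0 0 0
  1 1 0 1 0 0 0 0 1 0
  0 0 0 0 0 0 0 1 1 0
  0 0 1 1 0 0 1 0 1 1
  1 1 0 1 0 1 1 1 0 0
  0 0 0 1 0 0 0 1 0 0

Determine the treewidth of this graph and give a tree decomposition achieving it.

Treewidth 2.
One optimal decomposition is:
Bags: B1 = {4, 8, 9}  B2 = {4, 8, 10}  B3 = {4, 6, 9}  B4 = {7, 8, 9}  B5 = {1, 6, 9}  B6 = {3, 4, 8}  B7 = {2, 6, 9}  B8 = {3, 4, 5}
Tree: B1–B2, B1–B3, B1–B4, B3–B5, B2–B6, B3–B7, B6–B8

The largest bag has 3 vertices, giving width 2; this decomposition certifies tw(G) ≤ 2. On the other hand G contains the 3-clique {1, 6, 9}. A clique must lie in a single bag of any decomposition, so no decomposition can have width below 2. Therefore the treewidth is 2.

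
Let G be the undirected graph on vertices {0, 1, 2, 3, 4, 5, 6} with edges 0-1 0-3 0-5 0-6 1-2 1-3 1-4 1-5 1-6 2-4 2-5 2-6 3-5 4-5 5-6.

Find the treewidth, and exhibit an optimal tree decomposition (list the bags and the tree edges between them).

Treewidth 3.
Bags: B1 = {0, 1, 5, 6}  B2 = {1, 2, 5, 6}  B3 = {0, 1, 3, 5}  B4 = {1, 2, 4, 5}
Tree: B1–B2, B1–B3, B2–B4

Every bag has size at most 4, so the width is 4 − 1 = 3 and tw(G) ≤ 3. On the other hand G contains the 4-clique {0, 1, 3, 5}. A clique must lie in a single bag of any decomposition, so no decomposition can have width below 3. The upper and lower bounds meet at 3, so that is the treewidth.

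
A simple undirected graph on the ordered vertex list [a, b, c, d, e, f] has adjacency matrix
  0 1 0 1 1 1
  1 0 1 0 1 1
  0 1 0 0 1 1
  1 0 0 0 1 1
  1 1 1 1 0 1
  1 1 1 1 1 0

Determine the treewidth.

A width-3 tree decomposition is:
Bags: B1 = {b, c, e, f}  B2 = {a, b, e, f}  B3 = {a, d, e, f}
Tree: B1–B2, B2–B3
Each bag holds 4 vertices, so the decomposition has width 3, which upper-bounds the treewidth. Conversely, {b, c, e, f} is a clique of size 4, and the vertices of any clique must share a bag in every tree decomposition; so some bag has ≥ 4 vertices and tw(G) ≥ 3. The upper and lower bounds meet at 3, so that is the treewidth.

3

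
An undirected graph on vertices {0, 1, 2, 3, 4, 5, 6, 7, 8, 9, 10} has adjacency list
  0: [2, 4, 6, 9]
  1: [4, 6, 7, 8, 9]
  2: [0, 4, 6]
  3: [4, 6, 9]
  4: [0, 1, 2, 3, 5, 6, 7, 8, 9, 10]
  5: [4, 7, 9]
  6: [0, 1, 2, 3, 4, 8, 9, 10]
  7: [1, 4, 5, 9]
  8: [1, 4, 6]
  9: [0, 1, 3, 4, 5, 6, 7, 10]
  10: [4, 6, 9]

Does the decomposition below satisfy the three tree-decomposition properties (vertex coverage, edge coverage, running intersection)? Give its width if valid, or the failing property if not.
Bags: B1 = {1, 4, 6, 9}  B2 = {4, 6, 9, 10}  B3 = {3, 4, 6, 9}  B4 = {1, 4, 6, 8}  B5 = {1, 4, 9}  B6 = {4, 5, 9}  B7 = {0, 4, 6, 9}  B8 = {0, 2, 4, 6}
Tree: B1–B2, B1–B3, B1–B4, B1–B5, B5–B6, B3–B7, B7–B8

A tree decomposition must satisfy three properties: every vertex lies in some bag; for every edge, both endpoints lie together in some bag; and for every vertex, the bags containing it form a connected subtree. Here vertex 7 appears in no bag, so the decomposition is invalid.

No — vertex 7 appears in no bag.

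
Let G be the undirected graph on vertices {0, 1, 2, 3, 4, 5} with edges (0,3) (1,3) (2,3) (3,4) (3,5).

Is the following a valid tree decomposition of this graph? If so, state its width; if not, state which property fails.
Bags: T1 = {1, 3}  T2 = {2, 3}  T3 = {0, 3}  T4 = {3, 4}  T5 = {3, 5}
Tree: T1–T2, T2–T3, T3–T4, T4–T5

Yes; width 1.

Checking the three conditions: (i) the bags cover all of {0, 1, 2, 3, 4, 5}; (ii) for each edge, some bag contains both endpoints; (iii) the bags containing any fixed vertex form a subtree. All hold, so the decomposition is valid with width 2 − 1 = 1.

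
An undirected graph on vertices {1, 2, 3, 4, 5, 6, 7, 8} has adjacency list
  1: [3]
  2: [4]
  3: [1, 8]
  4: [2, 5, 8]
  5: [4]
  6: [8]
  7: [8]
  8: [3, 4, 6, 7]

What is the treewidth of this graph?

1

A width-1 tree decomposition is:
Bags: B1 = {6, 8}  B2 = {4, 8}  B3 = {4, 5}  B4 = {7, 8}  B5 = {2, 4}  B6 = {3, 8}  B7 = {1, 3}
Tree: B1–B2, B2–B3, B1–B4, B3–B5, B1–B6, B6–B7
The largest bag has 2 vertices, giving width 1; this decomposition certifies tw(G) ≤ 1. Since G has at least one edge (e.g. 6–8), it is not an edgeless graph, so tw(G) ≥ 1. Therefore the treewidth is 1.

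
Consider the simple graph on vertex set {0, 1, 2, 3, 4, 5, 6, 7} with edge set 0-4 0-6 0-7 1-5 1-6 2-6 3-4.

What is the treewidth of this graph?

A width-1 tree decomposition is:
Bags: B1 = {0, 6}  B2 = {2, 6}  B3 = {0, 7}  B4 = {1, 6}  B5 = {1, 5}  B6 = {0, 4}  B7 = {3, 4}
Tree: B1–B2, B1–B3, B1–B4, B4–B5, B1–B6, B6–B7
The largest bag has 2 vertices, giving width 1; this decomposition certifies tw(G) ≤ 1. Since G has at least one edge (e.g. 6–0), it is not an edgeless graph, so tw(G) ≥ 1. The upper and lower bounds meet at 1, so that is the treewidth.

1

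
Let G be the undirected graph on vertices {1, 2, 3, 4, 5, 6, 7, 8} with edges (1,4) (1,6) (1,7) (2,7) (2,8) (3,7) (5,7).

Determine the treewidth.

A width-1 tree decomposition is:
Bags: B1 = {2, 7}  B2 = {5, 7}  B3 = {1, 7}  B4 = {1, 4}  B5 = {1, 6}  B6 = {3, 7}  B7 = {2, 8}
Tree: B1–B2, B1–B3, B3–B4, B4–B5, B3–B6, B1–B7
Every bag has size at most 2, so the width is 2 − 1 = 1 and tw(G) ≤ 1. Any graph with an edge has treewidth ≥ 1, and G has the edge 7–2. Therefore the treewidth is 1.

1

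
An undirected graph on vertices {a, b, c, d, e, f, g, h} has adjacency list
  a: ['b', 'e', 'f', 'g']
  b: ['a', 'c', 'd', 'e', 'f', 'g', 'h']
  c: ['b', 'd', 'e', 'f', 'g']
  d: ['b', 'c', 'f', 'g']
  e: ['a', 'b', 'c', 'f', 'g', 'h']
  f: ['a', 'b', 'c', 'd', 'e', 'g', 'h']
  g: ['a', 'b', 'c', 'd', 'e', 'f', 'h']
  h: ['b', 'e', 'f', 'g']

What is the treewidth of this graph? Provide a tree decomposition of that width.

Each bag holds 5 vertices, so the decomposition has width 4, which upper-bounds the treewidth. For the lower bound, the 5 vertices {b, c, d, f, g} are pairwise adjacent, and any tree decomposition puts a clique entirely inside one bag — forcing width ≥ 4. The upper and lower bounds meet at 4, so that is the treewidth.

Treewidth 4.
One optimal decomposition is:
Bags: B1 = {b, c, e, f, g}  B2 = {b, c, d, f, g}  B3 = {a, b, e, f, g}  B4 = {b, e, f, g, h}
Tree: B1–B2, B1–B3, B1–B4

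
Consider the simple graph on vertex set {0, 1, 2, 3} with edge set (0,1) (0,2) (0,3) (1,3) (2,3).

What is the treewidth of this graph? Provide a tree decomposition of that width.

Every bag has size at most 3, so the width is 3 − 1 = 2 and tw(G) ≤ 2. For the lower bound, the 3 vertices {0, 1, 3} are pairwise adjacent, and any tree decomposition puts a clique entirely inside one bag — forcing width ≥ 2. Therefore the treewidth is 2.

Treewidth 2.
One such decomposition:
Bags: B1 = {0, 2, 3}  B2 = {0, 1, 3}
Tree: B1–B2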